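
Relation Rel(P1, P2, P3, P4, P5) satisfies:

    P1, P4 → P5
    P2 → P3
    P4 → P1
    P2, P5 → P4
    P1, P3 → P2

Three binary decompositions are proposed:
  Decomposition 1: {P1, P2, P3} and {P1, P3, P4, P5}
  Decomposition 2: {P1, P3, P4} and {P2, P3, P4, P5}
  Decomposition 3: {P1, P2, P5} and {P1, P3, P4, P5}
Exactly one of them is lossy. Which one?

Decomposition 1: common = {P1, P3}, closure = {P1, P2, P3} → lossless.
Decomposition 2: common = {P3, P4}, closure = {P1, P2, P3, P4, P5} → lossless.
Decomposition 3: common = {P1, P5}, closure = {P1, P5} → lossy.

Decomposition 3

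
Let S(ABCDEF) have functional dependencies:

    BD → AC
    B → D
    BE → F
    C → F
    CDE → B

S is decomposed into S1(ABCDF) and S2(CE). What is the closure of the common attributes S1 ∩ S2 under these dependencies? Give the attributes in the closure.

CF

S1 ∩ S2 = {C}.
C → F applies, adding F
Closure: {CF}.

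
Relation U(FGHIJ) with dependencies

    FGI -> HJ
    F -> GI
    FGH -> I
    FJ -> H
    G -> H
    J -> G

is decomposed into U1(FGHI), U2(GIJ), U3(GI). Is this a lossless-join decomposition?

Chase test. Columns are FGHIJ; row i has aⱼ where attribute j ∈ Ui, else bᵢⱼ.
Initial tableau (one row per fragment):
  row 1: a1 a2 a3 a4 b15
  row 2: b21 a2 b23 a4 a5
  row 3: b31 a2 b33 a4 b35
Rows 1 and 2 agree on G; apply G→H and equate their H entries.
Rows 1 and 3 agree on G; apply G→H and equate their H entries.
No row becomes fully distinguished — the join is lossy.

No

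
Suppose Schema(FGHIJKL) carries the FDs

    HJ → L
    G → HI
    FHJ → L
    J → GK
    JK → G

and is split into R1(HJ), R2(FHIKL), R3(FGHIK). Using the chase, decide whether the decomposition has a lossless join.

Chase test. Columns are FGHIJKL; row i has aⱼ where attribute j ∈ Ri, else bᵢⱼ.
Initial tableau (one row per fragment):
  row 1: b11 b12 a3 b14 a5 b16 b17
  row 2: a1 b22 a3 a4 b25 a6 a7
  row 3: a1 a2 a3 a4 b35 a6 b37
No row becomes fully distinguished — the join is lossy.

No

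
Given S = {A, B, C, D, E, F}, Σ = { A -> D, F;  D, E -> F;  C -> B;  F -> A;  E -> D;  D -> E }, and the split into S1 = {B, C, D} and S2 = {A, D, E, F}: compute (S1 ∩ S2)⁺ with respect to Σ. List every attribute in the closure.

A, D, E, F

S1 ∩ S2 = {D}.
D → E applies, adding E
D, E → F applies, adding F
F → A applies, adding A
Closure: {A, D, E, F}.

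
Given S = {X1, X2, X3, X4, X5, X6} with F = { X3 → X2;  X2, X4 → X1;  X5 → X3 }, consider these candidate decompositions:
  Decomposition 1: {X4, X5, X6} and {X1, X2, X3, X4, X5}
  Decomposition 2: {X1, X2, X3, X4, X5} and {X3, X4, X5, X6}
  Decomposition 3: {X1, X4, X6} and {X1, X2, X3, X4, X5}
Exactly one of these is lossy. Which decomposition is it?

Decomposition 1: common = {X4, X5}, closure = {X1, X2, X3, X4, X5} → lossless.
Decomposition 2: common = {X3, X4, X5}, closure = {X1, X2, X3, X4, X5} → lossless.
Decomposition 3: common = {X1, X4}, closure = {X1, X4} → lossy.

Decomposition 3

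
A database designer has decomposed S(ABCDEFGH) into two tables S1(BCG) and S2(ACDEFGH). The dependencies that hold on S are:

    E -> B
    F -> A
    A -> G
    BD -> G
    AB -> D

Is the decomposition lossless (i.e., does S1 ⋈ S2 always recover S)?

Common attributes: S1 ∩ S2 = {CG}.
No dependency enlarges {CG}, so (CG)⁺ = {CG}.
The closure contains neither all of S1 = {BCG} nor all of S2 = {ACDEFGH}, so the common attributes are not a superkey of either fragment. The join is lossy.

No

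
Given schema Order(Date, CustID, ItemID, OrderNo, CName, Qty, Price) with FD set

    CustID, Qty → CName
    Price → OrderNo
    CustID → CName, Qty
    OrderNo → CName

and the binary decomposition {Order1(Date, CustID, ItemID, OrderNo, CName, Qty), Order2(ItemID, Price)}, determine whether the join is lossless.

Common attributes: Order1 ∩ Order2 = {ItemID}.
No dependency enlarges {ItemID}, so (ItemID)⁺ = {ItemID}.
The closure contains neither all of Order1 = {Date, CustID, ItemID, OrderNo, CName, Qty} nor all of Order2 = {ItemID, Price}, so the common attributes are not a superkey of either fragment. The join is lossy.

No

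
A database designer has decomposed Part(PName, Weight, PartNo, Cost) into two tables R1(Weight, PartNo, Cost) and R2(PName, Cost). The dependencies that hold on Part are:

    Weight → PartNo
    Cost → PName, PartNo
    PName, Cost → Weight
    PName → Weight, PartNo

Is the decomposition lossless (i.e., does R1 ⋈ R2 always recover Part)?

Common attributes: R1 ∩ R2 = {Cost}.
Closure of {Cost}: Cost → PName, PartNo applies, adding PName, PartNo; PName, Cost → Weight applies, adding Weight. So (Cost)⁺ = {PName, Weight, PartNo, Cost}.
This closure contains every attribute of R1, so R1 ∩ R2 → R1. The join is lossless.

Yes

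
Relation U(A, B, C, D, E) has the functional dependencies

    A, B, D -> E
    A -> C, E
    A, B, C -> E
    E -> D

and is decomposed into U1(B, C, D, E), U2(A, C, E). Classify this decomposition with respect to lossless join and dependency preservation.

lossy but dependency-preserving

Lossless test: (C, E)⁺ = {C, D, E}, which is a superkey of neither fragment — lossy.
Dependency preservation: A, B, D → E; A, B, C → E are not contained in any single fragment, but the restricted closure of each left-hand side across the fragments still reaches the right-hand side; the remaining FDs each lie inside some fragment. All dependencies are preserved.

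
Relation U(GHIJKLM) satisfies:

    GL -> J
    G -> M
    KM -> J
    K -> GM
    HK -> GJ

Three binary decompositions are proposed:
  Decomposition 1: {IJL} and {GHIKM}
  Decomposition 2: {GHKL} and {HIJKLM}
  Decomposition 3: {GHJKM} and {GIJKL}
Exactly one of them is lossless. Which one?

Decomposition 1: common = {I}, closure = {I} → lossy.
Decomposition 2: common = {HKL}, closure = {GHJKLM} → lossless.
Decomposition 3: common = {GJK}, closure = {GJKM} → lossy.

Decomposition 2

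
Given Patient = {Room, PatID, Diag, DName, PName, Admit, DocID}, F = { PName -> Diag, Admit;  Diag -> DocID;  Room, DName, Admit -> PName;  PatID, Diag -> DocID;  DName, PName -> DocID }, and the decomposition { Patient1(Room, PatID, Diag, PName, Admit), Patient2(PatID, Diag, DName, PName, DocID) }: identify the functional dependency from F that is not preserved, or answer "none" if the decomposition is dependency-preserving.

Check Room, DName, Admit → PName: no single fragment contains all of {Room, DName, PName, Admit}, and the restricted closure of {Room, DName, Admit} across the fragments never reaches {PName}.
PName → Diag, Admit is preserved.
Diag → DocID is preserved.
PatID, Diag → DocID is preserved.
DName, PName → DocID is preserved.

Room, DName, Admit -> PName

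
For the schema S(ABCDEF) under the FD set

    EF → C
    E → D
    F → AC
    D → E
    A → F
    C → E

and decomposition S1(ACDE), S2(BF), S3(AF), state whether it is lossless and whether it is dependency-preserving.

Lossless test (chase): Rows 2 and 3 agree on F; apply F→AC and equate their AC entries. Rows 1 and 2 agree on A; apply A→F and equate their F entries. Rows 2 and 3 agree on C; apply C→E and equate their E entries. Rows 2 and 3 agree on E; apply E→D and equate their D entries. Rows 1 and 2 agree on F; apply F→AC and equate their AC entries. Rows 1 and 2 agree on C; apply C→E and equate their E entries. Rows 1 and 2 agree on E; apply E→D and equate their D entries. Row 2 is now all distinguished symbols — the join is lossless.
Dependency preservation: EF → C; F → AC are not contained in any single fragment, but the restricted closure of each left-hand side across the fragments still reaches the right-hand side; the remaining FDs each lie inside some fragment. All dependencies are preserved.

lossless and dependency-preserving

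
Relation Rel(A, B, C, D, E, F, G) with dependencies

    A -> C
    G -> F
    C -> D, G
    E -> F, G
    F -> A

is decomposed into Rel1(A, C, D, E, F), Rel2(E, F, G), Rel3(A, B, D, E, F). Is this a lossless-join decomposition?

Chase test. Columns are A, B, C, D, E, F, G; row i has aⱼ where attribute j ∈ Reli, else bᵢⱼ.
Initial tableau (one row per fragment):
  row 1: a1 b12 a3 a4 a5 a6 b17
  row 2: b21 b22 b23 b24 a5 a6 a7
  row 3: a1 a2 b33 a4 a5 a6 b37
Rows 1 and 3 agree on A; apply A→C and equate their C entries.
Rows 1 and 3 agree on C; apply C→D, G and equate their D, G entries.
Rows 1 and 2 agree on E; apply E→F, G and equate their F, G entries.
Rows 1 and 2 agree on F; apply F→A and equate their A entries.
Rows 1 and 2 agree on A; apply A→C and equate their C entries.
Rows 1 and 2 agree on C; apply C→D, G and equate their D, G entries.
Row 3 is now all distinguished symbols — the join is lossless.

Yes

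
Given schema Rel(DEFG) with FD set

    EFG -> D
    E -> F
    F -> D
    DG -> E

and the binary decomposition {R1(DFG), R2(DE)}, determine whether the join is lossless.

Common attributes: R1 ∩ R2 = {D}.
No dependency enlarges {D}, so (D)⁺ = {D}.
The closure contains neither all of R1 = {DFG} nor all of R2 = {DE}, so the common attributes are not a superkey of either fragment. The join is lossy.

No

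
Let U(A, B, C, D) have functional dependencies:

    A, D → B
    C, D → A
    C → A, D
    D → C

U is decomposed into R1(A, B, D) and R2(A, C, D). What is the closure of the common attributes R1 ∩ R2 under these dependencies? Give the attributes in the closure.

R1 ∩ R2 = {A, D}.
A, D → B applies, adding B
D → C applies, adding C
Closure: {A, B, C, D}.

A, B, C, D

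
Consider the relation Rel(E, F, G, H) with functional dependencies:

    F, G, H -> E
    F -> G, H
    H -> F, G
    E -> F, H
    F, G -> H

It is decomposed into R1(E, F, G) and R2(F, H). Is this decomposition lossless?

Yes

Common attributes: R1 ∩ R2 = {F}.
Closure of {F}: F → G, H applies, adding G, H; F, G, H → E applies, adding E. So (F)⁺ = {E, F, G, H}.
This closure contains every attribute of R1, so R1 ∩ R2 → R1. The join is lossless.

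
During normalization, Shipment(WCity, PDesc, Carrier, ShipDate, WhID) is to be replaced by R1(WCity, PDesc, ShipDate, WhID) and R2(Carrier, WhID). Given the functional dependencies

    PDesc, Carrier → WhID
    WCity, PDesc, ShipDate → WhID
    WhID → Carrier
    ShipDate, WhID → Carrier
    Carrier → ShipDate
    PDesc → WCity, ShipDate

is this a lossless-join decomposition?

Yes

Common attributes: R1 ∩ R2 = {WhID}.
Closure of {WhID}: WhID → Carrier applies, adding Carrier; Carrier → ShipDate applies, adding ShipDate. So (WhID)⁺ = {Carrier, ShipDate, WhID}.
This closure contains every attribute of R2, so R1 ∩ R2 → R2. The join is lossless.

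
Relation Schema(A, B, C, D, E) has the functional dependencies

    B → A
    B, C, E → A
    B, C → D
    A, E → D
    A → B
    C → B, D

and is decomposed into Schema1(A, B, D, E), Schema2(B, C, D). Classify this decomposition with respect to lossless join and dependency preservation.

lossy but dependency-preserving

Lossless test: (B, D)⁺ = {A, B, D}, which is a superkey of neither fragment — lossy.
Dependency preservation: B, C, E → A is not contained in any single fragment, but the restricted closure of its left-hand side across the fragments still reaches the right-hand side; the remaining FDs each lie inside some fragment. All dependencies are preserved.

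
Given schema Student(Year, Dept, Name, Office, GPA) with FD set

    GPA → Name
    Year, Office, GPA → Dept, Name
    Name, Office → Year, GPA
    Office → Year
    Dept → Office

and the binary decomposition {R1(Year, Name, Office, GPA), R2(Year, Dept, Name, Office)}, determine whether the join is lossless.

Yes

Common attributes: R1 ∩ R2 = {Year, Name, Office}.
Closure of {Year, Name, Office}: Name, Office → Year, GPA applies, adding GPA; Year, Office, GPA → Dept, Name applies, adding Dept. So (Year, Name, Office)⁺ = {Year, Dept, Name, Office, GPA}.
This closure contains every attribute of R1, so R1 ∩ R2 → R1. The join is lossless.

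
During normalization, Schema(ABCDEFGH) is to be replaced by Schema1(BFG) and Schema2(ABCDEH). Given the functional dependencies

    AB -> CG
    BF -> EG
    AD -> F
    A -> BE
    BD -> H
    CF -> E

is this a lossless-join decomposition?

Common attributes: Schema1 ∩ Schema2 = {B}.
No dependency enlarges {B}, so (B)⁺ = {B}.
The closure contains neither all of Schema1 = {BFG} nor all of Schema2 = {ABCDEH}, so the common attributes are not a superkey of either fragment. The join is lossy.

No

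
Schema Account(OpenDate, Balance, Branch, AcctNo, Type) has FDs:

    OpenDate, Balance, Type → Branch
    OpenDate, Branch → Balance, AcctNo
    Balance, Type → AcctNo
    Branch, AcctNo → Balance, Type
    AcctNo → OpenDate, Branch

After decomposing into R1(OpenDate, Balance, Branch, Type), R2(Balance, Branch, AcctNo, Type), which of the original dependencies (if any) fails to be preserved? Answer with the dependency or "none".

none

OpenDate, Balance, Type → Branch lies within R1.
OpenDate, Branch → Balance, AcctNo: restricted closure across fragments reaches Balance, AcctNo.
Balance, Type → AcctNo lies within R2.
Branch, AcctNo → Balance, Type lies within R2.
AcctNo → OpenDate, Branch: restricted closure across fragments reaches OpenDate, Branch.
Every dependency is enforceable on the fragments, so the decomposition is dependency-preserving.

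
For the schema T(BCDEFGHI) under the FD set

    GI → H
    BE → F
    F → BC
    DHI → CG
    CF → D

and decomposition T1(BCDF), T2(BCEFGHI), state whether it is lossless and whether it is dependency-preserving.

Lossless test: (BCF)⁺ = {BCDF}, which contains all of one fragment — lossless.
Dependency preservation: the restricted closure of {DHI} across the fragments never reaches {CG}, so DHI → CG cannot be enforced without a join — not preserved.

lossless but not dependency-preserving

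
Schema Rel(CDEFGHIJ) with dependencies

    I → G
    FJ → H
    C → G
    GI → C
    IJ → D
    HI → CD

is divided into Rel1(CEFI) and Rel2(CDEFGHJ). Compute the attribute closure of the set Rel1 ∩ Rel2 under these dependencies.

CEFG

Rel1 ∩ Rel2 = {CEF}.
C → G applies, adding G
Closure: {CEFG}.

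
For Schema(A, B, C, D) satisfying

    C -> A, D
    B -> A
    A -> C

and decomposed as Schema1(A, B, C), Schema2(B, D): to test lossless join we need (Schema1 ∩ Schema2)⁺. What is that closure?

A, B, C, D

Schema1 ∩ Schema2 = {B}.
B → A applies, adding A
A → C applies, adding C
C → A, D applies, adding D
Closure: {A, B, C, D}.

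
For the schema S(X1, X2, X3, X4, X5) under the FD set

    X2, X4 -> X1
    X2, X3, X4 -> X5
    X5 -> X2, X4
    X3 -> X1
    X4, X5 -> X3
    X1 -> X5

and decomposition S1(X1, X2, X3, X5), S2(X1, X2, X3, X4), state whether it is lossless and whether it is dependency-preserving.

lossless and dependency-preserving

Lossless test: (X1, X2, X3)⁺ = {X1, X2, X3, X4, X5}, which contains all of one fragment — lossless.
Dependency preservation: X2, X3, X4 → X5; X5 → X2, X4; X4, X5 → X3 are not contained in any single fragment, but the restricted closure of each left-hand side across the fragments still reaches the right-hand side; the remaining FDs each lie inside some fragment. All dependencies are preserved.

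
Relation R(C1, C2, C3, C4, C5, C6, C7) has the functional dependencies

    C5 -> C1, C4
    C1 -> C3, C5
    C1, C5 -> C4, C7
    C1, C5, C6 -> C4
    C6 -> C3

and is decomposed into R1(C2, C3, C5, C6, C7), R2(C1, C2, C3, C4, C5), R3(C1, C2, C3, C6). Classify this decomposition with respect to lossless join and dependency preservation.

Lossless test (chase): Rows 1 and 2 agree on C5; apply C5→C1, C4 and equate their C1, C4 entries. Rows 1 and 3 agree on C1; apply C1→C3, C5 and equate their C3, C5 entries. Rows 1 and 2 agree on C1, C5; apply C1, C5→C4, C7 and equate their C4, C7 entries. Rows 1 and 3 agree on C1, C5; apply C1, C5→C4, C7 and equate their C4, C7 entries. Row 1 is now all distinguished symbols — the join is lossless.
Dependency preservation: C1, C5 → C4, C7; C1, C5, C6 → C4 are not contained in any single fragment, but the restricted closure of each left-hand side across the fragments still reaches the right-hand side; the remaining FDs each lie inside some fragment. All dependencies are preserved.

lossless and dependency-preserving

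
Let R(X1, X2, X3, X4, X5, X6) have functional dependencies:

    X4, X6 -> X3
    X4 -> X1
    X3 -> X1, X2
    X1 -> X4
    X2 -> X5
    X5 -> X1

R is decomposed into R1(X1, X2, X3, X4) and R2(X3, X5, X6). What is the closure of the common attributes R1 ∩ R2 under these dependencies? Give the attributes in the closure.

R1 ∩ R2 = {X3}.
X3 → X1, X2 applies, adding X1, X2
X1 → X4 applies, adding X4
X2 → X5 applies, adding X5
Closure: {X1, X2, X3, X4, X5}.

X1, X2, X3, X4, X5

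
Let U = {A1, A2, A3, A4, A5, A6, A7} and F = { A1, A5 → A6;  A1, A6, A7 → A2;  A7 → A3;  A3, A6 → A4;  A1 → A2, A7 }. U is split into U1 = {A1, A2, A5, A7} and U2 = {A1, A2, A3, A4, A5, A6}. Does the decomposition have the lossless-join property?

Yes

Common attributes: U1 ∩ U2 = {A1, A2, A5}.
Closure of {A1, A2, A5}: A1, A5 → A6 applies, adding A6; A1 → A2, A7 applies, adding A7; A7 → A3 applies, adding A3; A3, A6 → A4 applies, adding A4. So (A1, A2, A5)⁺ = {A1, A2, A3, A4, A5, A6, A7}.
This closure contains every attribute of U1, so U1 ∩ U2 → U1. The join is lossless.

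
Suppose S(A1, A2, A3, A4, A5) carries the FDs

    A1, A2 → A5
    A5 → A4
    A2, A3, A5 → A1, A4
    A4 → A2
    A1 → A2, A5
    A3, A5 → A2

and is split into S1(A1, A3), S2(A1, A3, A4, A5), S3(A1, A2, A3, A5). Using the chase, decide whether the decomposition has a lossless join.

Chase test. Columns are A1, A2, A3, A4, A5; row i has aⱼ where attribute j ∈ Si, else bᵢⱼ.
Initial tableau (one row per fragment):
  row 1: a1 b12 a3 b14 b15
  row 2: a1 b22 a3 a4 a5
  row 3: a1 a2 a3 b34 a5
Rows 2 and 3 agree on A5; apply A5→A4 and equate their A4 entries.
Rows 2 and 3 agree on A4; apply A4→A2 and equate their A2 entries.
Rows 1 and 2 agree on A1; apply A1→A2, A5 and equate their A2, A5 entries.
Rows 1 and 2 agree on A5; apply A5→A4 and equate their A4 entries.
Row 1 is now all distinguished symbols — the join is lossless.

Yes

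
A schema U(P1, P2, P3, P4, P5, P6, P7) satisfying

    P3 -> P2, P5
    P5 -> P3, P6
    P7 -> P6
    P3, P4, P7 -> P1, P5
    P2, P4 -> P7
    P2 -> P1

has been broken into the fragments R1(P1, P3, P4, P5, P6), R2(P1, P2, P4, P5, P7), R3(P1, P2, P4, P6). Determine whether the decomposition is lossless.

Yes

Chase test. Columns are P1, P2, P3, P4, P5, P6, P7; row i has aⱼ where attribute j ∈ Ri, else bᵢⱼ.
Initial tableau (one row per fragment):
  row 1: a1 b12 a3 a4 a5 a6 b17
  row 2: a1 a2 b23 a4 a5 b26 a7
  row 3: a1 a2 b33 a4 b35 a6 b37
Rows 1 and 2 agree on P5; apply P5→P3, P6 and equate their P3, P6 entries.
Rows 2 and 3 agree on P2, P4; apply P2, P4→P7 and equate their P7 entries.
Rows 1 and 2 agree on P3; apply P3→P2, P5 and equate their P2, P5 entries.
Rows 1 and 2 agree on P2, P4; apply P2, P4→P7 and equate their P7 entries.
Row 1 is now all distinguished symbols — the join is lossless.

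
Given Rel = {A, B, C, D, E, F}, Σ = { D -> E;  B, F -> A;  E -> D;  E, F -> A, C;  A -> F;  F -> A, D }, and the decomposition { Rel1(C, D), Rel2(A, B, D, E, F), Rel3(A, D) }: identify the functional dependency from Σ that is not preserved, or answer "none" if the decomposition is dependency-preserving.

E, F -> A, C

Check E, F → A, C: no single fragment contains all of {A, C, E, F}, and the restricted closure of {E, F} across the fragments never reaches {A, C}.
D → E is preserved.
B, F → A is preserved.
E → D is preserved.
A → F is preserved.
F → A, D is preserved.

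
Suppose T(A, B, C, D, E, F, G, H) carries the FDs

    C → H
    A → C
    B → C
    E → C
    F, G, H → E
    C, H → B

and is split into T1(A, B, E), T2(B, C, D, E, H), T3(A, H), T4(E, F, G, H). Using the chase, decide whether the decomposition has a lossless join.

Chase test. Columns are A, B, C, D, E, F, G, H; row i has aⱼ where attribute j ∈ Ti, else bᵢⱼ.
Initial tableau (one row per fragment):
  row 1: a1 a2 b13 b14 a5 b16 b17 b18
  row 2: b21 a2 a3 a4 a5 b26 b27 a8
  row 3: a1 b32 b33 b34 b35 b36 b37 a8
  row 4: b41 b42 b43 b44 a5 a6 a7 a8
Rows 1 and 3 agree on A; apply A→C and equate their C entries.
Rows 1 and 2 agree on B; apply B→C and equate their C entries.
Rows 1 and 4 agree on E; apply E→C and equate their C entries.
Rows 2 and 3 agree on C, H; apply C, H→B and equate their B entries.
Rows 2 and 4 agree on C, H; apply C, H→B and equate their B entries.
Rows 1 and 2 agree on C; apply C→H and equate their H entries.
No row becomes fully distinguished — the join is lossy.

No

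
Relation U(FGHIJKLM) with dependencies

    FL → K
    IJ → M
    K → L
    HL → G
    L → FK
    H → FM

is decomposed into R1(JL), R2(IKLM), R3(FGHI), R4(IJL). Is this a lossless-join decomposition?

No

Chase test. Columns are FGHIJKLM; row i has aⱼ where attribute j ∈ Ri, else bᵢⱼ.
Initial tableau (one row per fragment):
  row 1: b11 b12 b13 b14 a5 b16 a7 b18
  row 2: b21 b22 b23 a4 b25 a6 a7 a8
  row 3: a1 a2 a3 a4 b35 b36 b37 b38
  row 4: b41 b42 b43 a4 a5 b46 a7 b48
Rows 1 and 2 agree on L; apply L→FK and equate their FK entries.
Rows 1 and 4 agree on L; apply L→FK and equate their FK entries.
No row becomes fully distinguished — the join is lossy.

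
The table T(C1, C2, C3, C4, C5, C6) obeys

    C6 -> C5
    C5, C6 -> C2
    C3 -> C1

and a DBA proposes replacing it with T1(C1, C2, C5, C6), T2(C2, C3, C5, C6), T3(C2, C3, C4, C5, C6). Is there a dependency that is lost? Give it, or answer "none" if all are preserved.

C3 -> C1

Check C3 → C1: no single fragment contains all of {C1, C3}, and the restricted closure of {C3} across the fragments never reaches {C1}.
C6 → C5 is preserved.
C5, C6 → C2 is preserved.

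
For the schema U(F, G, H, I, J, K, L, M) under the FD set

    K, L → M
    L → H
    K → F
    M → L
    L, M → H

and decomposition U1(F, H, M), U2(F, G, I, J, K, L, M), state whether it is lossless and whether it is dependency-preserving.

Lossless test: (F, M)⁺ = {F, H, L, M}, which contains all of one fragment — lossless.
Dependency preservation: the restricted closure of {L} across the fragments never reaches {H}, so L → H cannot be enforced without a join — not preserved.

lossless but not dependency-preserving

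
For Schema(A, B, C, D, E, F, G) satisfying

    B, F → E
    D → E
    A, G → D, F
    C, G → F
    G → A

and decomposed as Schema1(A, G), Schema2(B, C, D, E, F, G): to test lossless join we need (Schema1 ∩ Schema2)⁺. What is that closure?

Schema1 ∩ Schema2 = {G}.
G → A applies, adding A
A, G → D, F applies, adding D, F
D → E applies, adding E
Closure: {A, D, E, F, G}.

A, D, E, F, G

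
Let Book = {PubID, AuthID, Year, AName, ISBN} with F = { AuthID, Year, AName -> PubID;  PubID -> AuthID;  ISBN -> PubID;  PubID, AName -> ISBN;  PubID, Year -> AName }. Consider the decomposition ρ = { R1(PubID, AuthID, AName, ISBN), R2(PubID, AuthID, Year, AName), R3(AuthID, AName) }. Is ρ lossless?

Chase test. Columns are PubID, AuthID, Year, AName, ISBN; row i has aⱼ where attribute j ∈ Ri, else bᵢⱼ.
Initial tableau (one row per fragment):
  row 1: a1 a2 b13 a4 a5
  row 2: a1 a2 a3 a4 b25
  row 3: b31 a2 b33 a4 b35
Rows 1 and 2 agree on PubID, AName; apply PubID, AName→ISBN and equate their ISBN entries.
Row 2 is now all distinguished symbols — the join is lossless.

Yes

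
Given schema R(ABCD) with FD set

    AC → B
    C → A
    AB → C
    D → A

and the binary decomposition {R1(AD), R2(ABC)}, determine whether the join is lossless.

No

Common attributes: R1 ∩ R2 = {A}.
No dependency enlarges {A}, so (A)⁺ = {A}.
The closure contains neither all of R1 = {AD} nor all of R2 = {ABC}, so the common attributes are not a superkey of either fragment. The join is lossy.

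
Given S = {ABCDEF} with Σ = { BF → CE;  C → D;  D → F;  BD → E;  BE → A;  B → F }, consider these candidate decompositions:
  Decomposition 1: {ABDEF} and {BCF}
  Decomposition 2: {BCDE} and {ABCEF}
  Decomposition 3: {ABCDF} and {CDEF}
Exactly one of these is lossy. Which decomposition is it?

Decomposition 1: common = {BF}, closure = {ABCDEF} → lossless.
Decomposition 2: common = {BCE}, closure = {ABCDEF} → lossless.
Decomposition 3: common = {CDF}, closure = {CDF} → lossy.

Decomposition 3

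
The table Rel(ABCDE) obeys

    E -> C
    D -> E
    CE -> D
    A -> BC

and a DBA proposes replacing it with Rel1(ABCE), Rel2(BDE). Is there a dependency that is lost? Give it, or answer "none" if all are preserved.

none

E → C lies within Rel1.
D → E lies within Rel2.
CE → D: restricted closure across fragments reaches D.
A → BC lies within Rel1.
Every dependency is enforceable on the fragments, so the decomposition is dependency-preserving.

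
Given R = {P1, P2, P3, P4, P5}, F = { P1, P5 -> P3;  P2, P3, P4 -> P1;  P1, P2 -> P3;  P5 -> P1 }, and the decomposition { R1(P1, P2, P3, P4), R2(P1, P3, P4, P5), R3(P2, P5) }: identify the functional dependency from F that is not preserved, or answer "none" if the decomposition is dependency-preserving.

none

P1, P5 → P3 lies within R2.
P2, P3, P4 → P1 lies within R1.
P1, P2 → P3 lies within R1.
P5 → P1 lies within R2.
Every dependency is enforceable on the fragments, so the decomposition is dependency-preserving.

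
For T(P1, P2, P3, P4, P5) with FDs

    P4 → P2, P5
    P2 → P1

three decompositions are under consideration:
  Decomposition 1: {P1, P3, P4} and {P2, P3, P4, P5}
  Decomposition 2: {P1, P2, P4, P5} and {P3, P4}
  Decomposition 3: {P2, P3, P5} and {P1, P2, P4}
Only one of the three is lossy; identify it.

Decomposition 1: common = {P3, P4}, closure = {P1, P2, P3, P4, P5} → lossless.
Decomposition 2: common = {P4}, closure = {P1, P2, P4, P5} → lossless.
Decomposition 3: common = {P2}, closure = {P1, P2} → lossy.

Decomposition 3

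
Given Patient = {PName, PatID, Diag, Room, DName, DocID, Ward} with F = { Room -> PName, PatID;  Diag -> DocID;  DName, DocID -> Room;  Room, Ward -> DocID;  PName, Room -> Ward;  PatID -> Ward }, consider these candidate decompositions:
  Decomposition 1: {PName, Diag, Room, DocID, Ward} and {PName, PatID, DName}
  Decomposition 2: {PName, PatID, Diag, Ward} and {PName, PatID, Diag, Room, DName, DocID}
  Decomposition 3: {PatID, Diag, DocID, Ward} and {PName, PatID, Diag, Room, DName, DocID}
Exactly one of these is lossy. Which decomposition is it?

Decomposition 1

Decomposition 1: common = {PName}, closure = {PName} → lossy.
Decomposition 2: common = {PName, PatID, Diag}, closure = {PName, PatID, Diag, DocID, Ward} → lossless.
Decomposition 3: common = {PatID, Diag, DocID}, closure = {PatID, Diag, DocID, Ward} → lossless.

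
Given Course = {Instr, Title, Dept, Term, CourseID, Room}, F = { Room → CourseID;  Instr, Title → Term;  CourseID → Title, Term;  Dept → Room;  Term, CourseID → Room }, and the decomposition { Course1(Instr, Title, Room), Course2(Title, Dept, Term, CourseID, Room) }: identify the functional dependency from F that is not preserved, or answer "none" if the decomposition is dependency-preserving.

Check Instr, Title → Term: no single fragment contains all of {Instr, Title, Term}, and the restricted closure of {Instr, Title} across the fragments never reaches {Term}.
Room → CourseID is preserved.
CourseID → Title, Term is preserved.
Dept → Room is preserved.
Term, CourseID → Room is preserved.

Instr, Title → Term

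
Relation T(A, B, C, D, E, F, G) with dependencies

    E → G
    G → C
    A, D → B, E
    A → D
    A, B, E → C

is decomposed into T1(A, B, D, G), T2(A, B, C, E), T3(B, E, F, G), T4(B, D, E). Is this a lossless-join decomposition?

Chase test. Columns are A, B, C, D, E, F, G; row i has aⱼ where attribute j ∈ Ti, else bᵢⱼ.
Initial tableau (one row per fragment):
  row 1: a1 a2 b13 a4 b15 b16 a7
  row 2: a1 a2 a3 b24 a5 b26 b27
  row 3: b31 a2 b33 b34 a5 a6 a7
  row 4: b41 a2 b43 a4 a5 b46 b47
Rows 2 and 3 agree on E; apply E→G and equate their G entries.
Rows 2 and 4 agree on E; apply E→G and equate their G entries.
Rows 1 and 2 agree on G; apply G→C and equate their C entries.
Rows 1 and 3 agree on G; apply G→C and equate their C entries.
Rows 1 and 4 agree on G; apply G→C and equate their C entries.
Rows 1 and 2 agree on A; apply A→D and equate their D entries.
Rows 1 and 2 agree on A, D; apply A, D→B, E and equate their B, E entries.
No row becomes fully distinguished — the join is lossy.

No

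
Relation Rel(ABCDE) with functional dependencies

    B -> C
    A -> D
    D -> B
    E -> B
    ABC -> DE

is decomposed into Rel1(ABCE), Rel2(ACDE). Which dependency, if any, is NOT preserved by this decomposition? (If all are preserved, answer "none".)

Check D → B: no single fragment contains all of {BD}, and the restricted closure of {D} across the fragments never reaches {B}.
B → C is preserved.
A → D is preserved.
E → B is preserved.
ABC → DE is preserved.

D -> B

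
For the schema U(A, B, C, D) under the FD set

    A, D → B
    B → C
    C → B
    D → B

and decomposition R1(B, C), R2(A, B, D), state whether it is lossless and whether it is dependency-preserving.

Lossless test: (B)⁺ = {B, C}, which contains all of one fragment — lossless.
Dependency preservation: every FD's attributes lie within a single fragment, so each can be enforced locally — preserved.

lossless and dependency-preserving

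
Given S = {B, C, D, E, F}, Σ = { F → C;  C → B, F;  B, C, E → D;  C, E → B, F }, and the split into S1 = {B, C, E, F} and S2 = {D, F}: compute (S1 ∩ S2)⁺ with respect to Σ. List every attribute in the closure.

B, C, F

S1 ∩ S2 = {F}.
F → C applies, adding C
C → B, F applies, adding B
Closure: {B, C, F}.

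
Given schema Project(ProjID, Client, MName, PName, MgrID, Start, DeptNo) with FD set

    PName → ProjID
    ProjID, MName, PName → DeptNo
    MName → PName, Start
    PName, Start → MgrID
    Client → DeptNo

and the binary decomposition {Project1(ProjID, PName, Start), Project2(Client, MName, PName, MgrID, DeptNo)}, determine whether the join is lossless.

Common attributes: Project1 ∩ Project2 = {PName}.
Closure of {PName}: PName → ProjID applies, adding ProjID. So (PName)⁺ = {ProjID, PName}.
The closure contains neither all of Project1 = {ProjID, PName, Start} nor all of Project2 = {Client, MName, PName, MgrID, DeptNo}, so the common attributes are not a superkey of either fragment. The join is lossy.

No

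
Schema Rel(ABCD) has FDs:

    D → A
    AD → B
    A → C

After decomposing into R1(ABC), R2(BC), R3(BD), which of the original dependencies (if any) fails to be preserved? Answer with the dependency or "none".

D → A

Check D → A: no single fragment contains all of {AD}, and the restricted closure of {D} across the fragments never reaches {A}.
AD → B is preserved.
A → C is preserved.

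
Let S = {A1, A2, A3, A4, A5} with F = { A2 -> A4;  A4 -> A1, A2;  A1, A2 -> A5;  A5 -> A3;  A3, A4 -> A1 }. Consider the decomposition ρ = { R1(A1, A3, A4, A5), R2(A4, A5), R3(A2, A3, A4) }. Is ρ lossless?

Yes

Chase test. Columns are A1, A2, A3, A4, A5; row i has aⱼ where attribute j ∈ Ri, else bᵢⱼ.
Initial tableau (one row per fragment):
  row 1: a1 b12 a3 a4 a5
  row 2: b21 b22 b23 a4 a5
  row 3: b31 a2 a3 a4 b35
Rows 1 and 2 agree on A4; apply A4→A1, A2 and equate their A1, A2 entries.
Rows 1 and 3 agree on A4; apply A4→A1, A2 and equate their A1, A2 entries.
Rows 1 and 3 agree on A1, A2; apply A1, A2→A5 and equate their A5 entries.
Rows 1 and 2 agree on A5; apply A5→A3 and equate their A3 entries.
Row 1 is now all distinguished symbols — the join is lossless.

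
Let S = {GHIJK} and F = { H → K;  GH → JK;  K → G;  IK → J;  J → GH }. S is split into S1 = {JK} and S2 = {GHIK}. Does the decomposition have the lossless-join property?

No

Common attributes: S1 ∩ S2 = {K}.
Closure of {K}: K → G applies, adding G. So (K)⁺ = {GK}.
The closure contains neither all of S1 = {JK} nor all of S2 = {GHIK}, so the common attributes are not a superkey of either fragment. The join is lossy.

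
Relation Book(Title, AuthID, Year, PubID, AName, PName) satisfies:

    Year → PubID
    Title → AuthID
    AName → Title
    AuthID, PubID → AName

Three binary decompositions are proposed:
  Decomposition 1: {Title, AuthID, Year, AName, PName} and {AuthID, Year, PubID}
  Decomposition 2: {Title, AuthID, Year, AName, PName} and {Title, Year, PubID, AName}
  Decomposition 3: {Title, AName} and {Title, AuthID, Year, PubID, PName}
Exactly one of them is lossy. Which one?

Decomposition 1: common = {AuthID, Year}, closure = {Title, AuthID, Year, PubID, AName} → lossless.
Decomposition 2: common = {Title, Year, AName}, closure = {Title, AuthID, Year, PubID, AName} → lossless.
Decomposition 3: common = {Title}, closure = {Title, AuthID} → lossy.

Decomposition 3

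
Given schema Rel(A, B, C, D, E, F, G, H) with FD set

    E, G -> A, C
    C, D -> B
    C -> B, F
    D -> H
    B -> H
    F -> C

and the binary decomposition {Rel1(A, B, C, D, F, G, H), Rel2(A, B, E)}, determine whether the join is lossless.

Common attributes: Rel1 ∩ Rel2 = {A, B}.
Closure of {A, B}: B → H applies, adding H. So (A, B)⁺ = {A, B, H}.
The closure contains neither all of Rel1 = {A, B, C, D, F, G, H} nor all of Rel2 = {A, B, E}, so the common attributes are not a superkey of either fragment. The join is lossy.

No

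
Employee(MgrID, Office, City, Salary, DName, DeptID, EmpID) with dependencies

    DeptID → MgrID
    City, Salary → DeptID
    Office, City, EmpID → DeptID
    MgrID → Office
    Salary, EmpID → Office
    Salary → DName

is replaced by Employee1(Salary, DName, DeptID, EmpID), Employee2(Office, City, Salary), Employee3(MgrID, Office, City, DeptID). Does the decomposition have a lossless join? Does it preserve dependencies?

lossy and not dependency-preserving

Lossless test (chase): Rows 1 and 3 agree on DeptID; apply DeptID→MgrID and equate their MgrID entries. Rows 1 and 3 agree on MgrID; apply MgrID→Office and equate their Office entries. Rows 1 and 2 agree on Salary; apply Salary→DName and equate their DName entries. No row becomes fully distinguished — the join is lossy.
Dependency preservation: the restricted closure of {City, Salary} across the fragments never reaches {DeptID}, so City, Salary → DeptID cannot be enforced without a join — not preserved.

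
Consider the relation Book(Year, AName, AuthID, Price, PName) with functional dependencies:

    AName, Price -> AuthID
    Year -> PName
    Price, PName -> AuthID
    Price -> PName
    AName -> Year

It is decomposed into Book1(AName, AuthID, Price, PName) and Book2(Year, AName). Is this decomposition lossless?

Yes

Common attributes: Book1 ∩ Book2 = {AName}.
Closure of {AName}: AName → Year applies, adding Year; Year → PName applies, adding PName. So (AName)⁺ = {Year, AName, PName}.
This closure contains every attribute of Book2, so Book1 ∩ Book2 → Book2. The join is lossless.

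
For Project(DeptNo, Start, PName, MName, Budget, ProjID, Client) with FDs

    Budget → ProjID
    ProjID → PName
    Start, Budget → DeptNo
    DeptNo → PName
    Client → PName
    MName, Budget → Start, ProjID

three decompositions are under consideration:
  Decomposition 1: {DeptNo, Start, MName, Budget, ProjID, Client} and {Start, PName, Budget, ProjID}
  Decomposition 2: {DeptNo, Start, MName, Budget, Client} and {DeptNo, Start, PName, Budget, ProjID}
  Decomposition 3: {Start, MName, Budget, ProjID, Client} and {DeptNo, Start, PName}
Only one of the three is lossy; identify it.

Decomposition 1: common = {Start, Budget, ProjID}, closure = {DeptNo, Start, PName, Budget, ProjID} → lossless.
Decomposition 2: common = {DeptNo, Start, Budget}, closure = {DeptNo, Start, PName, Budget, ProjID} → lossless.
Decomposition 3: common = {Start}, closure = {Start} → lossy.

Decomposition 3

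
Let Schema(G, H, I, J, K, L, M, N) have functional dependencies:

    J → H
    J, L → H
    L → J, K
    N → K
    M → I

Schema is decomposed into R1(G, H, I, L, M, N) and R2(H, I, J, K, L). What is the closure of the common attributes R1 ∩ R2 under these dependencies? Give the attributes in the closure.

R1 ∩ R2 = {H, I, L}.
L → J, K applies, adding J, K
Closure: {H, I, J, K, L}.

H, I, J, K, L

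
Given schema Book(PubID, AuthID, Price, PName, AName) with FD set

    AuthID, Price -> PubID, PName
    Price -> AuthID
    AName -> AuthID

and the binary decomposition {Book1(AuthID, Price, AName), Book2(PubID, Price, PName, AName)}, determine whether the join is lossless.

Common attributes: Book1 ∩ Book2 = {Price, AName}.
Closure of {Price, AName}: Price → AuthID applies, adding AuthID; AuthID, Price → PubID, PName applies, adding PubID, PName. So (Price, AName)⁺ = {PubID, AuthID, Price, PName, AName}.
This closure contains every attribute of Book1, so Book1 ∩ Book2 → Book1. The join is lossless.

Yes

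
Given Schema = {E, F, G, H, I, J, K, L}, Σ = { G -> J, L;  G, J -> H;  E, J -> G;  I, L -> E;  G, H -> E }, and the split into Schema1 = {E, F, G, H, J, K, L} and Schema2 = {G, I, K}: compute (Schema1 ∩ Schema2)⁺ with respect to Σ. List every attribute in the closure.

Schema1 ∩ Schema2 = {G, K}.
G → J, L applies, adding J, L
G, J → H applies, adding H
G, H → E applies, adding E
Closure: {E, G, H, J, K, L}.

E, G, H, J, K, L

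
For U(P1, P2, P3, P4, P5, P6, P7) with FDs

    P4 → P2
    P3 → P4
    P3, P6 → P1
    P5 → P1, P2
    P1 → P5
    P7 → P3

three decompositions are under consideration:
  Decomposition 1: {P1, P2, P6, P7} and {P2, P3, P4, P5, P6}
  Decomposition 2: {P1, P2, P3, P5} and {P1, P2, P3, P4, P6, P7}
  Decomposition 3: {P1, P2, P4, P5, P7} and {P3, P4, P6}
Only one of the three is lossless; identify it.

Decomposition 2

Decomposition 1: common = {P2, P6}, closure = {P2, P6} → lossy.
Decomposition 2: common = {P1, P2, P3}, closure = {P1, P2, P3, P4, P5} → lossless.
Decomposition 3: common = {P4}, closure = {P2, P4} → lossy.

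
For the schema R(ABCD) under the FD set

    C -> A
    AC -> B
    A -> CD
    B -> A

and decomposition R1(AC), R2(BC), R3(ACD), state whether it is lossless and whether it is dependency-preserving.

Lossless test (chase): Rows 1 and 2 agree on C; apply C→A and equate their A entries. Rows 1 and 2 agree on AC; apply AC→B and equate their B entries. Rows 1 and 3 agree on AC; apply AC→B and equate their B entries. Rows 1 and 2 agree on A; apply A→CD and equate their CD entries. Rows 1 and 3 agree on A; apply A→CD and equate their CD entries. Row 1 is now all distinguished symbols — the join is lossless.
Dependency preservation: AC → B; B → A are not contained in any single fragment, but the restricted closure of each left-hand side across the fragments still reaches the right-hand side; the remaining FDs each lie inside some fragment. All dependencies are preserved.

lossless and dependency-preserving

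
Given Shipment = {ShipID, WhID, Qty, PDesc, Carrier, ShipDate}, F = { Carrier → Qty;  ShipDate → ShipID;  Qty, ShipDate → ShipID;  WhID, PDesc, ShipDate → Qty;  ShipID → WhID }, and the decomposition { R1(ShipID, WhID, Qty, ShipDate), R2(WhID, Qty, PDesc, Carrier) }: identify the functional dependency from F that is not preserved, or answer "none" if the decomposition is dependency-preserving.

WhID, PDesc, ShipDate → Qty

Check WhID, PDesc, ShipDate → Qty: no single fragment contains all of {WhID, Qty, PDesc, ShipDate}, and the restricted closure of {WhID, PDesc, ShipDate} across the fragments never reaches {Qty}.
Carrier → Qty is preserved.
ShipDate → ShipID is preserved.
Qty, ShipDate → ShipID is preserved.
ShipID → WhID is preserved.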